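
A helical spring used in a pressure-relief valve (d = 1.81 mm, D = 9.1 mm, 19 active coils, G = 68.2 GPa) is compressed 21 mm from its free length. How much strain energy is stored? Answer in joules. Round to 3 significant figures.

k = Gd⁴/(8D³N_a) = (68.2×10³)(1.81⁴)/(8·9.1³·19) = 6.3904 N/mm
U = ½kδ² = 0.5 × 6.3904 × 21² = 1409.1 N·mm = 1.4091 J

1.41 J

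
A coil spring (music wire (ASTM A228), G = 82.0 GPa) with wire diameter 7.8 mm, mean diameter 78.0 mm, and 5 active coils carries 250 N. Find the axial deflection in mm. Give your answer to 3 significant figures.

k = Gd⁴/(8D³N_a) = (82.0×10³)(7.8⁴)/(8·78.0³·5) = 15.99 N/mm
δ = F/k = 250 / 15.99 = 15.635 mm

15.6 mm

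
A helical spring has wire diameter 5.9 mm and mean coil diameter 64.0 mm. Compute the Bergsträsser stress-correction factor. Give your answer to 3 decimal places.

1.124

C = D/d = 64.0/5.9 = 10.8475
K_B = (4C+2)/(4C−3) = 45.390/40.390 = 1.1238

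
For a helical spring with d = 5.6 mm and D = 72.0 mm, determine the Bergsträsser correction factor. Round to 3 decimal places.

1.103

C = D/d = 72.0/5.6 = 12.8571
K_B = (4C+2)/(4C−3) = 53.429/48.429 = 1.1032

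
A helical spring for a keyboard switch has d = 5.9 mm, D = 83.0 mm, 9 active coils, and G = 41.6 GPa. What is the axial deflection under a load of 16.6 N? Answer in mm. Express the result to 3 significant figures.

13.6 mm

k = Gd⁴/(8D³N_a) = (41.6×10³)(5.9⁴)/(8·83.0³·9) = 1.2244 N/mm
δ = F/k = 16.6 / 1.2244 = 13.557 mm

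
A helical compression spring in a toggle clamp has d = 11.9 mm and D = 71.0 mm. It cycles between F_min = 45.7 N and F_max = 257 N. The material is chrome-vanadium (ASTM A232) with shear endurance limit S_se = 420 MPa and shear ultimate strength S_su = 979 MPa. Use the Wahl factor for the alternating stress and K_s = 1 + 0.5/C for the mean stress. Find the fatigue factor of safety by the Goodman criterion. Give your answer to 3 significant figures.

19.3

C = D/d = 71.0/11.9 = 5.9664; K_W = (4C−1)/(4C−4)+0.615/C = 1.2541; K_s = 1+0.5/C = 1.0838
F_a = (F_max−F_min)/2 = 105.65 N; F_m = (F_max+F_min)/2 = 151.35 N
τ_a = K_W·8F_aD/(πd³) = 1.2541 × 11.335 = 14.215 MPa
τ_m = K_s·8F_mD/(πd³) = 1.0838 × 16.238 = 17.599 MPa
Goodman: 1/n_f = τ_a/S_se + τ_m/S_su = 14.215/420 + 17.599/979 = 0.03385 + 0.01798 = 0.051823
n_f = 1/0.051823 = 19.3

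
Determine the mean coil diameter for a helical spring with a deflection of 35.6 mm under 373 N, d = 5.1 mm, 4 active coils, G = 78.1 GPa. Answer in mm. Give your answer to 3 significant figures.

54.0 mm

Required rate k = F/δ = 373/35.6 = 10.478 N/mm
D = (Gd⁴/(8N_a·k))^(1/3) = (78.1×10³·5.1⁴/(8·4·10.478))^(1/3)
  = (157588)^(1/3) = 54.0142 mm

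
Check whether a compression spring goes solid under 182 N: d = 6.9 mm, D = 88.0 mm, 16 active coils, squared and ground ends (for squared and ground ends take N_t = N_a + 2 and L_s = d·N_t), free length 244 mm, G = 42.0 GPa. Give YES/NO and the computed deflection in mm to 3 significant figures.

YES, δ = 167 mm

k = Gd⁴/(8D³N_a) = (42.0×10³)(6.9⁴)/(8·88.0³·16) = 1.0914 N/mm
N_t = 18; L_s = 6.9·18 = 124.2 mm; δ_solid = L₀ − L_s = 244 − 124.2 = 119.8 mm
δ = F/k = 182/1.0914 = 166.76 mm
δ ≥ δ_solid → spring goes solid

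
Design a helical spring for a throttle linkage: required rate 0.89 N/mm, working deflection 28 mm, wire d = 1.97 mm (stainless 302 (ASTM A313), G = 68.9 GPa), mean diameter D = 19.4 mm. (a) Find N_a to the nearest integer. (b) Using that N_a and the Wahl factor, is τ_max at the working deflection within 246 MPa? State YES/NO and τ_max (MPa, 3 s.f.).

N_a = Gd⁴/(8D³k) = (68.9×10³)(1.97⁴)/(8·19.4³·0.89) = 19.96 → N_a = 20
Actual rate k = Gd⁴/(8D³·20) = 0.8883 N/mm
Working load F = kδ = 0.8883·28 = 24.872 N
C = 19.4/1.97 = 9.8477; K_W = (4C−1)/(4C−4)+0.615/C = 1.1472
τ_max = K_W·8FD/(πd³) = 1.1472·160.72 = 184.38 MPa
τ_max ≤ 246 MPa → acceptable

(a) 20 coils; (b) YES, τ_max = 184 MPa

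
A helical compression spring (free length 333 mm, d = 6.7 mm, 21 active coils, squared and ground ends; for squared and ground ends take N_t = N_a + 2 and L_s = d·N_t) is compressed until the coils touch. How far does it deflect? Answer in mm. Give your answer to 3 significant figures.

N_t = 23; L_s = 6.7·23 = 154.1 mm
δ_solid = L₀ − L_s = 333 − 154.1 = 178.9 mm

179 mm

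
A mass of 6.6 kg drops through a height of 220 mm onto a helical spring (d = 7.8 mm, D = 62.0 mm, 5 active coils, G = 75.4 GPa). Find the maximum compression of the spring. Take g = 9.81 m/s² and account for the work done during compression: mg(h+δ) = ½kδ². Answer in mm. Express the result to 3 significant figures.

33.5 mm

k = Gd⁴/(8D³N_a) = (75.4×10³)(7.8⁴)/(8·62.0³·5) = 29.276 N/mm
W = mg = 6.6 × 9.81 = 64.746 N
½kδ² − Wδ − Wh = 0 → δ = (W + √(W² + 2kWh))/k
δ = (64.746 + √(4192 + 834027))/29.276 = (64.746 + 915.54)/29.276 = 33.484 mm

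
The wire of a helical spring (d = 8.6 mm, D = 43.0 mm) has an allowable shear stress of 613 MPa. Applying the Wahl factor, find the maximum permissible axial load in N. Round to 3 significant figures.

C = D/d = 43.0/8.6 = 5.0000
K_W = (4C−1)/(4C−4) + 0.615/C = 19.000/16.000 + 0.1230 = 1.3105
τ_max = K·8FD/(πd³) → F_max = τ_allow·πd³/(8DK)
F_max = 613·π·8.6³/(8·43.0·1.3105) = 1.2249e+06/450.81 = 2717.1 N

2720 N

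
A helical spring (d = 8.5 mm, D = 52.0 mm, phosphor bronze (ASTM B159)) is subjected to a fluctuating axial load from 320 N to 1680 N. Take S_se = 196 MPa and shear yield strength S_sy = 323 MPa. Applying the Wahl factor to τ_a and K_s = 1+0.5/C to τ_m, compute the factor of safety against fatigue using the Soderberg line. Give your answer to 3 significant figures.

C = D/d = 52.0/8.5 = 6.1176; K_W = (4C−1)/(4C−4)+0.615/C = 1.2471; K_s = 1+0.5/C = 1.0817
F_a = (F_max−F_min)/2 = 680 N; F_m = (F_max+F_min)/2 = 1000 N
τ_a = K_W·8F_aD/(πd³) = 1.2471 × 146.62 = 182.85 MPa
τ_m = K_s·8F_mD/(πd³) = 1.0817 × 215.62 = 233.24 MPa
Soderberg: 1/n_f = τ_a/S_se + τ_m/S_sy = 182.85/196 + 233.24/323 = 0.93290 + 0.72211 = 1.655
n_f = 1/1.655 = 0.6042

0.604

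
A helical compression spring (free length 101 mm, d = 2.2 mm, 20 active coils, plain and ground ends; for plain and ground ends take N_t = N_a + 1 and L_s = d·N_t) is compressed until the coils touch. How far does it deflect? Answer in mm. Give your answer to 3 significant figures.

N_t = 21; L_s = 2.2·21 = 46.2 mm
δ_solid = L₀ − L_s = 101 − 46.2 = 54.8 mm

54.8 mm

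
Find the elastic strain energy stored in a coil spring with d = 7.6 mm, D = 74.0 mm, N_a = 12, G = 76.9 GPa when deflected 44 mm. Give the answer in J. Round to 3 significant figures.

k = Gd⁴/(8D³N_a) = (76.9×10³)(7.6⁴)/(8·74.0³·12) = 6.595 N/mm
U = ½kδ² = 0.5 × 6.595 × 44² = 6384 N·mm = 6.384 J

6.38 J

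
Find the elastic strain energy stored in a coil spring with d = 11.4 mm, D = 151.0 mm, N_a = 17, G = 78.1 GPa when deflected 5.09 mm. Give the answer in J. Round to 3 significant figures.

k = Gd⁴/(8D³N_a) = (78.1×10³)(11.4⁴)/(8·151.0³·17) = 2.8171 N/mm
U = ½kδ² = 0.5 × 2.8171 × 5.09² = 36.493 N·mm = 0.036493 J

0.0365 J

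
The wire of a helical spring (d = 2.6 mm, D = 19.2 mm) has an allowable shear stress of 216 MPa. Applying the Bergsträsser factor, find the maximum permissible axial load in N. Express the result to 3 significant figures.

65.3 N

C = D/d = 19.2/2.6 = 7.3846
K_B = (4C+2)/(4C−3) = 31.538/26.538 = 1.1884
τ_max = K·8FD/(πd³) → F_max = τ_allow·πd³/(8DK)
F_max = 216·π·2.6³/(8·19.2·1.1884) = 11927/182.54 = 65.338 N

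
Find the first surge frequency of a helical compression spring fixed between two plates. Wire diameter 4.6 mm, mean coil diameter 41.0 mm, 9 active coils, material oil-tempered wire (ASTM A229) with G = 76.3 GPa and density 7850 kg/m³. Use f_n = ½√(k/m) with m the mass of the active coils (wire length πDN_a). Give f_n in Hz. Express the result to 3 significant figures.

107 Hz

k = Gd⁴/(8D³N_a) = (76.3×10³)(4.6⁴)/(8·41.0³·9) = 6.8845 N/mm = 6884.5 N/m
Wire length L = πDN_a = π·41.0·9 = 1159.2 mm
m = ρ·(πd²/4)·L = 7850 × 16.619×10⁻⁶ m² × 1.1592 m = 0.15123 kg
f_n = ½√(k/m) = 0.5·√(6884.5/0.15123) = 0.5·√(45522) = 106.68 Hz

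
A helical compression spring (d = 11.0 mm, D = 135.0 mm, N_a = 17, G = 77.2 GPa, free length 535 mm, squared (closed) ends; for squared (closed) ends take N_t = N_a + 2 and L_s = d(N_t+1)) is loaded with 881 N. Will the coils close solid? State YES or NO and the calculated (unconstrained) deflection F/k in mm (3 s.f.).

NO, δ = 261 mm

k = Gd⁴/(8D³N_a) = (77.2×10³)(11.0⁴)/(8·135.0³·17) = 3.3779 N/mm
N_t = 19; L_s = 11.0·20 = 220 mm; δ_solid = L₀ − L_s = 535 − 220 = 315 mm
δ = F/k = 881/3.3779 = 260.81 mm
δ < δ_solid → spring does not go solid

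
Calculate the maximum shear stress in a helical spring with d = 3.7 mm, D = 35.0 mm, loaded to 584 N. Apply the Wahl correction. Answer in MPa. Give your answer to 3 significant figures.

Spring index C = D/d = 35.0/3.7 = 9.4595
K_W = (4C−1)/(4C−4) + 0.615/C = 36.838/33.838 + 0.0650 = 1.1537
τ₀ = 8FD/(πd³) = 8·584·35.0/(π·3.7³) = 163520/159.13 = 1027.6 MPa
τ_max = K·τ₀ = 1.1537 × 1027.6 = 1185.5 MPa

1190 MPa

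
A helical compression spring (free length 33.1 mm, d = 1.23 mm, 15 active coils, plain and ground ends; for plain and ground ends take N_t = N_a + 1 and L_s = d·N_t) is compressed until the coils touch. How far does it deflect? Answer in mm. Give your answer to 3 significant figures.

N_t = 16; L_s = 1.23·16 = 19.68 mm
δ_solid = L₀ − L_s = 33.1 − 19.68 = 13.42 mm

13.4 mm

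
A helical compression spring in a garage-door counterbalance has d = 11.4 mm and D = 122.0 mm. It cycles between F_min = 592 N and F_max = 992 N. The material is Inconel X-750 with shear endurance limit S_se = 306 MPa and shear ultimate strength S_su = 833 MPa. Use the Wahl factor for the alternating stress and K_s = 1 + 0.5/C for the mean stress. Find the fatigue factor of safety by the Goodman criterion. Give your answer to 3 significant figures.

2.75

C = D/d = 122.0/11.4 = 10.7018; K_W = (4C−1)/(4C−4)+0.615/C = 1.1348; K_s = 1+0.5/C = 1.0467
F_a = (F_max−F_min)/2 = 200 N; F_m = (F_max+F_min)/2 = 792 N
τ_a = K_W·8F_aD/(πd³) = 1.1348 × 41.939 = 47.591 MPa
τ_m = K_s·8F_mD/(πd³) = 1.0467 × 166.08 = 173.84 MPa
Goodman: 1/n_f = τ_a/S_se + τ_m/S_su = 47.591/306 + 173.84/833 = 0.15553 + 0.20869 = 0.36421
n_f = 1/0.36421 = 2.746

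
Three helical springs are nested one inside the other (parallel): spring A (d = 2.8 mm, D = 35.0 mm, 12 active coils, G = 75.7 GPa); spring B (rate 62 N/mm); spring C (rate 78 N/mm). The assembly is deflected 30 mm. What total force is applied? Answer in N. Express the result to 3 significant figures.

k_A = Gd⁴/(8D³N_a) = (75.7×10³)(2.8⁴)/(8·35.0³·12) = 1.1305 N/mm
Parallel: k_eq = 1.1305 + 62 + 78 = 141.13 N/mm
F = k_eq·δ = 141.13·30 = 4233.9 N

4230 N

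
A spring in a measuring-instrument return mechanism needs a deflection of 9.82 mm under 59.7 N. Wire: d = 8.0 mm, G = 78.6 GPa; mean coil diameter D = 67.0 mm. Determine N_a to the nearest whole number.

Required rate k = F/δ = 59.7/9.82 = 6.0794 N/mm
N_a = Gd⁴/(8D³k) = (78.6×10³ × 8.0⁴)/(8 × 67.0³ × 6.0794)
    = 3.21946e+08 / 1.46277e+07 = 22.01 → 22 coils

22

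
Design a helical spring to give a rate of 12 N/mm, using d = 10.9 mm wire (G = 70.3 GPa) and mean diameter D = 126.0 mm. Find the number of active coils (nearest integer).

N_a = Gd⁴/(8D³k) = (70.3×10³ × 10.9⁴)/(8 × 126.0³ × 12)
    = 9.92342e+08 / 1.92036e+08 = 5.167 → 5 coils

5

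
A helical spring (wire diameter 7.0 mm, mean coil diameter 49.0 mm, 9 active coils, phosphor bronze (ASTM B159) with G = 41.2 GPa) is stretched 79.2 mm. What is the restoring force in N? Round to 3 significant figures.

k = Gd⁴/(8D³N_a) = (41.2×10³)(7.0⁴)/(8·49.0³·9) = 11.678 N/mm
F = k·δ = 11.678 × 79.2 = 924.9 N

925 N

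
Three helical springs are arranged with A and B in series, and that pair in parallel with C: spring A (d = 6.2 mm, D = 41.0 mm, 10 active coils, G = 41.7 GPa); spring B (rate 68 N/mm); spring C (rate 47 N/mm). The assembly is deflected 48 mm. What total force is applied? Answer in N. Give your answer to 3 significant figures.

2720 N

k_A = Gd⁴/(8D³N_a) = (41.7×10³)(6.2⁴)/(8·41.0³·10) = 11.175 N/mm
Springs A,B series: k_AB = 1/(1/11.175+1/68) = 9.598 N/mm; parallel with C: k_eq = 9.598+47 = 56.598 N/mm
F = k_eq·δ = 56.598·48 = 2716.7 N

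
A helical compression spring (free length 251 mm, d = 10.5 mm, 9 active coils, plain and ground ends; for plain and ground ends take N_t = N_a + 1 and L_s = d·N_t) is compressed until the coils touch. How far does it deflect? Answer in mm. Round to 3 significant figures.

146 mm

N_t = 10; L_s = 10.5·10 = 105 mm
δ_solid = L₀ − L_s = 251 − 105 = 146 mm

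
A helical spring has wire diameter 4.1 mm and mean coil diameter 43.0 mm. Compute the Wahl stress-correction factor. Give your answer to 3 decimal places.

1.138

C = D/d = 43.0/4.1 = 10.4878
K_W = (4C−1)/(4C−4) + 0.615/C = 40.951/37.951 + 0.0586 = 1.1377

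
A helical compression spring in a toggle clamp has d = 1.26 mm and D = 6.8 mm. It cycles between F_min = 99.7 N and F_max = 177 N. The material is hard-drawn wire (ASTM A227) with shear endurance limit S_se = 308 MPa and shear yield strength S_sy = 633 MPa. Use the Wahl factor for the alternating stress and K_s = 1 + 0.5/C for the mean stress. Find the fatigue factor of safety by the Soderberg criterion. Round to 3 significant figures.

C = D/d = 6.8/1.26 = 5.3968; K_W = (4C−1)/(4C−4)+0.615/C = 1.2845; K_s = 1+0.5/C = 1.0926
F_a = (F_max−F_min)/2 = 38.65 N; F_m = (F_max+F_min)/2 = 138.35 N
τ_a = K_W·8F_aD/(πd³) = 1.2845 × 334.57 = 429.77 MPa
τ_m = K_s·8F_mD/(πd³) = 1.0926 × 1197.6 = 1308.6 MPa
Soderberg: 1/n_f = τ_a/S_se + τ_m/S_sy = 429.77/308 + 1308.6/633 = 1.39535 + 2.06725 = 3.4626
n_f = 1/3.4626 = 0.2888

0.289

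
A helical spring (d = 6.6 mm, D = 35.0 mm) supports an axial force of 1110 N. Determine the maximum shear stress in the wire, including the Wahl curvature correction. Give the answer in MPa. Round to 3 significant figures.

Spring index C = D/d = 35.0/6.6 = 5.3030
K_W = (4C−1)/(4C−4) + 0.615/C = 20.212/17.212 + 0.1160 = 1.2903
τ₀ = 8FD/(πd³) = 8·1110·35.0/(π·6.6³) = 310800/903.2 = 344.11 MPa
τ_max = K·τ₀ = 1.2903 × 344.11 = 444 MPa

444 MPa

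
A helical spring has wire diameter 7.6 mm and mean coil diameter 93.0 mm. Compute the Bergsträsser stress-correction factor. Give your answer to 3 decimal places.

1.109

C = D/d = 93.0/7.6 = 12.2368
K_B = (4C+2)/(4C−3) = 50.947/45.947 = 1.1088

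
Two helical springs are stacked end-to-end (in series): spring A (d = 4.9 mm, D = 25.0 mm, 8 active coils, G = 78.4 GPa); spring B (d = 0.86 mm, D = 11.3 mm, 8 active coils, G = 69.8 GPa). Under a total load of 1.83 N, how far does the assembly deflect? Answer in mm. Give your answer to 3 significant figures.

k_A = Gd⁴/(8D³N_a) = (78.4×10³)(4.9⁴)/(8·25.0³·8) = 45.196 N/mm
k_B = Gd⁴/(8D³N_a) = (69.8×10³)(0.86⁴)/(8·11.3³·8) = 0.41346 N/mm
Series: 1/k_eq = 1/45.196 + 1/0.41346 = 2.4407; k_eq = 0.40971 N/mm
δ = F/k_eq = 1.83/0.40971 = 4.4665 mm

4.47 mm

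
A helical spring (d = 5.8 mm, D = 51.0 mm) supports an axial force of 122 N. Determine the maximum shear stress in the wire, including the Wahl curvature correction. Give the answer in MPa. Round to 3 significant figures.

94.7 MPa

Spring index C = D/d = 51.0/5.8 = 8.7931
K_W = (4C−1)/(4C−4) + 0.615/C = 34.172/31.172 + 0.0699 = 1.1662
τ₀ = 8FD/(πd³) = 8·122·51.0/(π·5.8³) = 49776/612.96 = 81.206 MPa
τ_max = K·τ₀ = 1.1662 × 81.206 = 94.7 MPa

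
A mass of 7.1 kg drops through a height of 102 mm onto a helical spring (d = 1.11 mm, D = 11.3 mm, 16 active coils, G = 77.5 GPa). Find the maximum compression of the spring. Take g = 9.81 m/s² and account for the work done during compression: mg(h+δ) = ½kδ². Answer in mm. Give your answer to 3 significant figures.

k = Gd⁴/(8D³N_a) = (77.5×10³)(1.11⁴)/(8·11.3³·16) = 0.63701 N/mm
W = mg = 7.1 × 9.81 = 69.651 N
½kδ² − Wδ − Wh = 0 → δ = (W + √(W² + 2kWh))/k
δ = (69.651 + √(4851.3 + 9051.19))/0.63701 = (69.651 + 117.91)/0.63701 = 294.44 mm

294 mm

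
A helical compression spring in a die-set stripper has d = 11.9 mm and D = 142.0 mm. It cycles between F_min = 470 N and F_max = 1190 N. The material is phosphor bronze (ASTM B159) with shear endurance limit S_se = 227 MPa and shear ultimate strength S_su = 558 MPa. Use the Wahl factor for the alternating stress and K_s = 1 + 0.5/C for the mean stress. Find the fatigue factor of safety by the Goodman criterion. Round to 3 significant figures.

C = D/d = 142.0/11.9 = 11.9328; K_W = (4C−1)/(4C−4)+0.615/C = 1.1201; K_s = 1+0.5/C = 1.0419
F_a = (F_max−F_min)/2 = 360 N; F_m = (F_max+F_min)/2 = 830 N
τ_a = K_W·8F_aD/(πd³) = 1.1201 × 77.249 = 86.529 MPa
τ_m = K_s·8F_mD/(πd³) = 1.0419 × 178.1 = 185.56 MPa
Goodman: 1/n_f = τ_a/S_se + τ_m/S_su = 86.529/227 + 185.56/558 = 0.38119 + 0.33255 = 0.71374
n_f = 1/0.71374 = 1.401

1.40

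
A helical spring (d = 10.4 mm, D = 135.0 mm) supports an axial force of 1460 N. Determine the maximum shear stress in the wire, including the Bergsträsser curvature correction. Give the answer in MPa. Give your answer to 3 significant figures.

492 MPa

Spring index C = D/d = 135.0/10.4 = 12.9808
K_B = (4C+2)/(4C−3) = 53.923/48.923 = 1.1022
τ₀ = 8FD/(πd³) = 8·1460·135.0/(π·10.4³) = 1.5768e+06/3533.9 = 446.2 MPa
τ_max = K·τ₀ = 1.1022 × 446.2 = 491.8 MPa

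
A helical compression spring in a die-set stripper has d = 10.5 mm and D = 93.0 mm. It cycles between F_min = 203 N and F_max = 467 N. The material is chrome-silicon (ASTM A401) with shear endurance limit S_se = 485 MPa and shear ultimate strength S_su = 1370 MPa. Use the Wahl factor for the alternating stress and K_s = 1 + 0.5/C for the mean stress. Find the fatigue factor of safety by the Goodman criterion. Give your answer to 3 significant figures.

C = D/d = 93.0/10.5 = 8.8571; K_W = (4C−1)/(4C−4)+0.615/C = 1.1649; K_s = 1+0.5/C = 1.0565
F_a = (F_max−F_min)/2 = 132 N; F_m = (F_max+F_min)/2 = 335 N
τ_a = K_W·8F_aD/(πd³) = 1.1649 × 27.004 = 31.457 MPa
τ_m = K_s·8F_mD/(πd³) = 1.0565 × 68.533 = 72.402 MPa
Goodman: 1/n_f = τ_a/S_se + τ_m/S_su = 31.457/485 + 72.402/1370 = 0.06486 + 0.05285 = 0.11771
n_f = 1/0.11771 = 8.496

8.50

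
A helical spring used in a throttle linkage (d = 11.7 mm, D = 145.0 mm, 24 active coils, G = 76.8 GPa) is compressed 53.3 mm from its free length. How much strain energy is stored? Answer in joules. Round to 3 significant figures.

3.49 J

k = Gd⁴/(8D³N_a) = (76.8×10³)(11.7⁴)/(8·145.0³·24) = 2.4587 N/mm
U = ½kδ² = 0.5 × 2.4587 × 53.3² = 3492.4 N·mm = 3.4924 J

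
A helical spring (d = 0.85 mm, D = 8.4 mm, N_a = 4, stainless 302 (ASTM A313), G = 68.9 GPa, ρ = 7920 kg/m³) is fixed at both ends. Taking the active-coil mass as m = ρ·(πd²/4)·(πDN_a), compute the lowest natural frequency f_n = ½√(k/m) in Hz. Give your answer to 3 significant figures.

1000 Hz

k = Gd⁴/(8D³N_a) = (68.9×10³)(0.85⁴)/(8·8.4³·4) = 1.8963 N/mm = 1896.3 N/m
Wire length L = πDN_a = π·8.4·4 = 105.56 mm
m = ρ·(πd²/4)·L = 7920 × 0.56745×10⁻⁶ m² × 0.10556 m = 0.0004744 kg
f_n = ½√(k/m) = 0.5·√(1896.3/0.0004744) = 0.5·√(3.9973e+06) = 999.66 Hz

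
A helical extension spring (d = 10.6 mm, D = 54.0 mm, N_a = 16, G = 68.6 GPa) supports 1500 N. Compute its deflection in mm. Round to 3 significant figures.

k = Gd⁴/(8D³N_a) = (68.6×10³)(10.6⁴)/(8·54.0³·16) = 42.969 N/mm
δ = F/k = 1500 / 42.969 = 34.909 mm

34.9 mm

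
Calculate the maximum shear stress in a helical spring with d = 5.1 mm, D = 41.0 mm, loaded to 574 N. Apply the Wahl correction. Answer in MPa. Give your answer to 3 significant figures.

Spring index C = D/d = 41.0/5.1 = 8.0392
K_W = (4C−1)/(4C−4) + 0.615/C = 31.157/28.157 + 0.0765 = 1.1830
τ₀ = 8FD/(πd³) = 8·574·41.0/(π·5.1³) = 188272/416.74 = 451.78 MPa
τ_max = K·τ₀ = 1.1830 × 451.78 = 534.47 MPa

534 MPa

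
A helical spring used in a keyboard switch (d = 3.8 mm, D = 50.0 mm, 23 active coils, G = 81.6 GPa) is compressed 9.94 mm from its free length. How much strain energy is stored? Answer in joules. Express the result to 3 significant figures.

k = Gd⁴/(8D³N_a) = (81.6×10³)(3.8⁴)/(8·50.0³·23) = 0.73977 N/mm
U = ½kδ² = 0.5 × 0.73977 × 9.94² = 36.546 N·mm = 0.036546 J

0.0365 J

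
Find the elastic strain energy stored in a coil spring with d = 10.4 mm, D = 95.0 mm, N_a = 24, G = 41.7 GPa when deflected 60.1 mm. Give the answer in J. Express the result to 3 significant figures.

k = Gd⁴/(8D³N_a) = (41.7×10³)(10.4⁴)/(8·95.0³·24) = 2.9634 N/mm
U = ½kδ² = 0.5 × 2.9634 × 60.1² = 5352 N·mm = 5.352 J

5.35 J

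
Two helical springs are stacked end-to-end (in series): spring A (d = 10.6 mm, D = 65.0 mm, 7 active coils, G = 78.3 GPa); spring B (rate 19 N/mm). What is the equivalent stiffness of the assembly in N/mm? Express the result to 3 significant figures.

k_A = Gd⁴/(8D³N_a) = (78.3×10³)(10.6⁴)/(8·65.0³·7) = 64.277 N/mm
Series: 1/k_eq = 1/64.277 + 1/19 = 0.068189; k_eq = 14.665 N/mm

14.7 N/mm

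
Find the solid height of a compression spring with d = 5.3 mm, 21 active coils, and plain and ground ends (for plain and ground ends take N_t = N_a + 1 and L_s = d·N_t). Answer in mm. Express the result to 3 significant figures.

117 mm

plain and ground ends: N_t = N_a + 1 = 21 + 1 = 22
L_s = d·N_t = 5.3 × 22 = 116.6 mm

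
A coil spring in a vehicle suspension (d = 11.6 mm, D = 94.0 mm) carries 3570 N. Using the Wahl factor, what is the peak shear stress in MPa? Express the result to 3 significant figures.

Spring index C = D/d = 94.0/11.6 = 8.1034
K_W = (4C−1)/(4C−4) + 0.615/C = 31.414/28.414 + 0.0759 = 1.1815
τ₀ = 8FD/(πd³) = 8·3570·94.0/(π·11.6³) = 2.68464e+06/4903.7 = 547.47 MPa
τ_max = K·τ₀ = 1.1815 × 547.47 = 646.83 MPa

647 MPa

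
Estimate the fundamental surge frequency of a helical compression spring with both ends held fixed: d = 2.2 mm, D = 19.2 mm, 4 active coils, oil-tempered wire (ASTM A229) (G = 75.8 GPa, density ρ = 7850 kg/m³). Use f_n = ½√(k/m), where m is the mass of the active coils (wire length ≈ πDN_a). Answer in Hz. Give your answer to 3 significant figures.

k = Gd⁴/(8D³N_a) = (75.8×10³)(2.2⁴)/(8·19.2³·4) = 7.8398 N/mm = 7839.8 N/m
Wire length L = πDN_a = π·19.2·4 = 241.27 mm
m = ρ·(πd²/4)·L = 7850 × 3.8013×10⁻⁶ m² × 0.24127 m = 0.0071997 kg
f_n = ½√(k/m) = 0.5·√(7839.8/0.0071997) = 0.5·√(1.0889e+06) = 521.75 Hz

522 Hz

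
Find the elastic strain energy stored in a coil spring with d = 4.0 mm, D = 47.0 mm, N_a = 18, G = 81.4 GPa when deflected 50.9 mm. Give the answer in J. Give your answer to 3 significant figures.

1.81 J

k = Gd⁴/(8D³N_a) = (81.4×10³)(4.0⁴)/(8·47.0³·18) = 1.3938 N/mm
U = ½kδ² = 0.5 × 1.3938 × 50.9² = 1805.6 N·mm = 1.8056 J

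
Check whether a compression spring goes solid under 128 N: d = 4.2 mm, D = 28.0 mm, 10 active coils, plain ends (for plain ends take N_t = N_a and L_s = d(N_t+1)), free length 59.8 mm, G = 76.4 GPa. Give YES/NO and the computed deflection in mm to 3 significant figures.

k = Gd⁴/(8D³N_a) = (76.4×10³)(4.2⁴)/(8·28.0³·10) = 13.537 N/mm
N_t = 10; L_s = 4.2·11 = 46.2 mm; δ_solid = L₀ − L_s = 59.8 − 46.2 = 13.6 mm
δ = F/k = 128/13.537 = 9.4555 mm
δ < δ_solid → spring does not go solid

NO, δ = 9.46 mm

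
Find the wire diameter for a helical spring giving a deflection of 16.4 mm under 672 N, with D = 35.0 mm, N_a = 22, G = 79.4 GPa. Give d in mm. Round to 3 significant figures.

Required rate k = F/δ = 672/16.4 = 40.976 N/mm
d = (8D³N_a·k / G)^(1/4) = (8·35.0³·22·40.976 / (79.4×10³))^0.25
  = (3894.2)^0.25 = 7.8996 mm

7.90 mm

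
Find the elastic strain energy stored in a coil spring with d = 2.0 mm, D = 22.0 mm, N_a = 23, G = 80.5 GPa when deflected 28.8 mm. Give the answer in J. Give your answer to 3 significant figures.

k = Gd⁴/(8D³N_a) = (80.5×10³)(2.0⁴)/(8·22.0³·23) = 0.6574 N/mm
U = ½kδ² = 0.5 × 0.6574 × 28.8² = 272.64 N·mm = 0.27264 J

0.273 J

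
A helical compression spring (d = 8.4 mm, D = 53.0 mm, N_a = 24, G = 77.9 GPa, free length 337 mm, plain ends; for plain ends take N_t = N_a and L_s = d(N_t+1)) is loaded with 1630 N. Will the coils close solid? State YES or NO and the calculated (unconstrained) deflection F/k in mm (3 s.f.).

k = Gd⁴/(8D³N_a) = (77.9×10³)(8.4⁴)/(8·53.0³·24) = 13.568 N/mm
N_t = 24; L_s = 8.4·25 = 210 mm; δ_solid = L₀ − L_s = 337 − 210 = 127 mm
δ = F/k = 1630/13.568 = 120.13 mm
δ < δ_solid → spring does not go solid

NO, δ = 120 mm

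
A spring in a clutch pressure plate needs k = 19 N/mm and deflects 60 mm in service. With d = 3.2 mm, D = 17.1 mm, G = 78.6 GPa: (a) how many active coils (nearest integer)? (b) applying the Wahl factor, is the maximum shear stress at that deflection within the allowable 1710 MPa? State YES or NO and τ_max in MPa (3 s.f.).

N_a = Gd⁴/(8D³k) = (78.6×10³)(3.2⁴)/(8·17.1³·19) = 10.84 → N_a = 11
Actual rate k = Gd⁴/(8D³·11) = 18.731 N/mm
Working load F = kδ = 18.731·60 = 1123.8 N
C = 17.1/3.2 = 5.3438; K_W = (4C−1)/(4C−4)+0.615/C = 1.2877
τ_max = K_W·8FD/(πd³) = 1.2877·1493.4 = 1923.2 MPa
τ_max > 1710 MPa → exceeds allowable

(a) 11 coils; (b) NO, τ_max = 1920 MPa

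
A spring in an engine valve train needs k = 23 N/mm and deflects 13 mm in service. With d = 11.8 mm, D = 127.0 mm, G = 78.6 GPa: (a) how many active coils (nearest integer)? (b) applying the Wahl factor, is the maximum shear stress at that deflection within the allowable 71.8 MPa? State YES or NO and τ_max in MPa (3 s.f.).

(a) 4 coils; (b) YES, τ_max = 67.5 MPa

N_a = Gd⁴/(8D³k) = (78.6×10³)(11.8⁴)/(8·127.0³·23) = 4.043 → N_a = 4
Actual rate k = Gd⁴/(8D³·4) = 23.248 N/mm
Working load F = kδ = 23.248·13 = 302.23 N
C = 127.0/11.8 = 10.7627; K_W = (4C−1)/(4C−4)+0.615/C = 1.1340
τ_max = K_W·8FD/(πd³) = 1.1340·59.488 = 67.457 MPa
τ_max ≤ 71.8 MPa → acceptable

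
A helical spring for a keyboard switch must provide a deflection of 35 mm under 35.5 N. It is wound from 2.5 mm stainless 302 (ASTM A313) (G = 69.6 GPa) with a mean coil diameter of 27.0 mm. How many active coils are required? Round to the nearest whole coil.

17

Required rate k = F/δ = 35.5/35 = 1.0143 N/mm
N_a = Gd⁴/(8D³k) = (69.6×10³ × 2.5⁴)/(8 × 27.0³ × 1.0143)
    = 2.71875e+06 / 159713 = 17.02 → 17 coils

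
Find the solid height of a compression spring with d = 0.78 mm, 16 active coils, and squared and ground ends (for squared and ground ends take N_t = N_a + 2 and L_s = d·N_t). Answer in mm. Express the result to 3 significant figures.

14.0 mm

squared and ground ends: N_t = N_a + 2 = 16 + 2 = 18
L_s = d·N_t = 0.78 × 18 = 14.04 mm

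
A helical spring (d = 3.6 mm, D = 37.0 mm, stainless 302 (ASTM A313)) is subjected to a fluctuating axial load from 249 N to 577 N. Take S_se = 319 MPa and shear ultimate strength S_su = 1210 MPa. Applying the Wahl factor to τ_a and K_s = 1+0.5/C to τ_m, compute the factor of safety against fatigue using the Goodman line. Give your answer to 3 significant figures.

C = D/d = 37.0/3.6 = 10.2778; K_W = (4C−1)/(4C−4)+0.615/C = 1.1407; K_s = 1+0.5/C = 1.0486
F_a = (F_max−F_min)/2 = 164 N; F_m = (F_max+F_min)/2 = 413 N
τ_a = K_W·8F_aD/(πd³) = 1.1407 × 331.19 = 377.78 MPa
τ_m = K_s·8F_mD/(πd³) = 1.0486 × 834.04 = 874.61 MPa
Goodman: 1/n_f = τ_a/S_se + τ_m/S_su = 377.78/319 + 874.61/1210 = 1.18427 + 0.72282 = 1.9071
n_f = 1/1.9071 = 0.5244

0.524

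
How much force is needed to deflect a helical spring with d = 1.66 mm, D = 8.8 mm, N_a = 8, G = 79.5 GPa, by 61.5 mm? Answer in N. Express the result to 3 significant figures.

k = Gd⁴/(8D³N_a) = (79.5×10³)(1.66⁴)/(8·8.8³·8) = 13.841 N/mm
F = k·δ = 13.841 × 61.5 = 851.23 N

851 N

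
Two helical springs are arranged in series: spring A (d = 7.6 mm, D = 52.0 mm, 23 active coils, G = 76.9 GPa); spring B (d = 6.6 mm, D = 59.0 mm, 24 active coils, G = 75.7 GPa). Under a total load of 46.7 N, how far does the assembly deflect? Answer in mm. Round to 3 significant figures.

17.5 mm

k_A = Gd⁴/(8D³N_a) = (76.9×10³)(7.6⁴)/(8·52.0³·23) = 9.9164 N/mm
k_B = Gd⁴/(8D³N_a) = (75.7×10³)(6.6⁴)/(8·59.0³·24) = 3.6426 N/mm
Series: 1/k_eq = 1/9.9164 + 1/3.6426 = 0.37537; k_eq = 2.664 N/mm
δ = F/k_eq = 46.7/2.664 = 17.53 mm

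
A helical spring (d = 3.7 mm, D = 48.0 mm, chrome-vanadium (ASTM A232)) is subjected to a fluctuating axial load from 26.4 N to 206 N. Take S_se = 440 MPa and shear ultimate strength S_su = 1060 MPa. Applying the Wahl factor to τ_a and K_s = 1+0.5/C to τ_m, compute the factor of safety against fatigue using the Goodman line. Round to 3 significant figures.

1.22

C = D/d = 48.0/3.7 = 12.9730; K_W = (4C−1)/(4C−4)+0.615/C = 1.1100; K_s = 1+0.5/C = 1.0385
F_a = (F_max−F_min)/2 = 89.8 N; F_m = (F_max+F_min)/2 = 116.2 N
τ_a = K_W·8F_aD/(πd³) = 1.1100 × 216.7 = 240.54 MPa
τ_m = K_s·8F_mD/(πd³) = 1.0385 × 280.4 = 291.21 MPa
Goodman: 1/n_f = τ_a/S_se + τ_m/S_su = 240.54/440 + 291.21/1060 = 0.54669 + 0.27473 = 0.82142
n_f = 1/0.82142 = 1.217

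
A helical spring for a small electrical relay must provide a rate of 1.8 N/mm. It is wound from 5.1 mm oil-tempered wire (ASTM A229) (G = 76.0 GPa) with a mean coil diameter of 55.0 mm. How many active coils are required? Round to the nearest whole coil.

N_a = Gd⁴/(8D³k) = (76.0×10³ × 5.1⁴)/(8 × 55.0³ × 1.8)
    = 5.14155e+07 / 2.3958e+06 = 21.46 → 21 coils

21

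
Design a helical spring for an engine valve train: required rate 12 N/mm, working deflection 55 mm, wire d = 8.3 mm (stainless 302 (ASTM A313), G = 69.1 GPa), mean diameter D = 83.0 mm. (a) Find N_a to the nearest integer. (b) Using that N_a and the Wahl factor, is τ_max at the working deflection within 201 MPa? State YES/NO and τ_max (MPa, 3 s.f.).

(a) 6 coils; (b) NO, τ_max = 278 MPa

N_a = Gd⁴/(8D³k) = (69.1×10³)(8.3⁴)/(8·83.0³·12) = 5.974 → N_a = 6
Actual rate k = Gd⁴/(8D³·6) = 11.949 N/mm
Working load F = kδ = 11.949·55 = 657.17 N
C = 83.0/8.3 = 10.0000; K_W = (4C−1)/(4C−4)+0.615/C = 1.1448
τ_max = K_W·8FD/(πd³) = 1.1448·242.92 = 278.1 MPa
τ_max > 201 MPa → exceeds allowable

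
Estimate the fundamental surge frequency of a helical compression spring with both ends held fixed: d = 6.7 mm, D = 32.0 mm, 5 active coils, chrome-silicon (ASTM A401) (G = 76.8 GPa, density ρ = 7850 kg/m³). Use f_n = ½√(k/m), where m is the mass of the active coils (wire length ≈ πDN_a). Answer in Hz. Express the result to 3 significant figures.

461 Hz

k = Gd⁴/(8D³N_a) = (76.8×10³)(6.7⁴)/(8·32.0³·5) = 118.07 N/mm = 1.1807e+05 N/m
Wire length L = πDN_a = π·32.0·5 = 502.65 mm
m = ρ·(πd²/4)·L = 7850 × 35.257×10⁻⁶ m² × 0.50265 m = 0.13912 kg
f_n = ½√(k/m) = 0.5·√(1.1807e+05/0.13912) = 0.5·√(8.4873e+05) = 460.63 Hz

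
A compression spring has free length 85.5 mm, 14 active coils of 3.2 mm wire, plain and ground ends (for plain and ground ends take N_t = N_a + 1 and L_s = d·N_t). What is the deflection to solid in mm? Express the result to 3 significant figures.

N_t = 15; L_s = 3.2·15 = 48 mm
δ_solid = L₀ − L_s = 85.5 − 48 = 37.5 mm

37.5 mm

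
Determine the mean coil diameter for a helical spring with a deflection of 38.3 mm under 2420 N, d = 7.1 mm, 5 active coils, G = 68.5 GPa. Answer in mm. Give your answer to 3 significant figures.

Required rate k = F/δ = 2420/38.3 = 63.185 N/mm
D = (Gd⁴/(8N_a·k))^(1/3) = (68.5×10³·7.1⁴/(8·5·63.185))^(1/3)
  = (68872.7)^(1/3) = 40.9904 mm

41.0 mm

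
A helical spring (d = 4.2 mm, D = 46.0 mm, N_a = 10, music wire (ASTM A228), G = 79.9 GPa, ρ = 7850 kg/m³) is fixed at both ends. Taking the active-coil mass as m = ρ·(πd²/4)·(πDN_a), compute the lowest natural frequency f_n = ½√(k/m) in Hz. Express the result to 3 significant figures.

71.3 Hz

k = Gd⁴/(8D³N_a) = (79.9×10³)(4.2⁴)/(8·46.0³·10) = 3.1929 N/mm = 3192.9 N/m
Wire length L = πDN_a = π·46.0·10 = 1445.1 mm
m = ρ·(πd²/4)·L = 7850 × 13.854×10⁻⁶ m² × 1.4451 m = 0.15717 kg
f_n = ½√(k/m) = 0.5·√(3192.9/0.15717) = 0.5·√(20315) = 71.265 Hz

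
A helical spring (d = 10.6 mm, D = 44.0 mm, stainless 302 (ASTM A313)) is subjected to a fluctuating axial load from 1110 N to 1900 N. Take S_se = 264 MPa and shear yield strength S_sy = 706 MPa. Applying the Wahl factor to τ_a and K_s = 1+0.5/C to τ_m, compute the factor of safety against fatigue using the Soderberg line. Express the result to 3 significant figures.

C = D/d = 44.0/10.6 = 4.1509; K_W = (4C−1)/(4C−4)+0.615/C = 1.3862; K_s = 1+0.5/C = 1.1205
F_a = (F_max−F_min)/2 = 395 N; F_m = (F_max+F_min)/2 = 1505 N
τ_a = K_W·8F_aD/(πd³) = 1.3862 × 37.16 = 51.51 MPa
τ_m = K_s·8F_mD/(πd³) = 1.1205 × 141.58 = 158.64 MPa
Soderberg: 1/n_f = τ_a/S_se + τ_m/S_sy = 51.51/264 + 158.64/706 = 0.19511 + 0.22470 = 0.41981
n_f = 1/0.41981 = 2.382

2.38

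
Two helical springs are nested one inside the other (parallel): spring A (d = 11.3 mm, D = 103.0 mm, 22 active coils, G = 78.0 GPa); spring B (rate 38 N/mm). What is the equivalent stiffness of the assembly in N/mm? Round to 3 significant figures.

k_A = Gd⁴/(8D³N_a) = (78.0×10³)(11.3⁴)/(8·103.0³·22) = 6.6128 N/mm
Parallel: k_eq = 6.6128 + 38 = 44.613 N/mm

44.6 N/mm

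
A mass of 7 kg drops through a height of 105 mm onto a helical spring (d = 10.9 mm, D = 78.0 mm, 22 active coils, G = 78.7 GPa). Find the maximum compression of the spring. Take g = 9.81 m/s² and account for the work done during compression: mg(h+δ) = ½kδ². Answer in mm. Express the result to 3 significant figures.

38.5 mm

k = Gd⁴/(8D³N_a) = (78.7×10³)(10.9⁴)/(8·78.0³·22) = 13.301 N/mm
W = mg = 7 × 9.81 = 68.67 N
½kδ² − Wδ − Wh = 0 → δ = (W + √(W² + 2kWh))/k
δ = (68.67 + √(4715.6 + 191810))/13.301 = (68.67 + 443.31)/13.301 = 38.492 mm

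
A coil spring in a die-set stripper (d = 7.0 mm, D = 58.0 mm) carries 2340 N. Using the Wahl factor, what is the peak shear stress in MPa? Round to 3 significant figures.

Spring index C = D/d = 58.0/7.0 = 8.2857
K_W = (4C−1)/(4C−4) + 0.615/C = 32.143/29.143 + 0.0742 = 1.1772
τ₀ = 8FD/(πd³) = 8·2340·58.0/(π·7.0³) = 1.08576e+06/1077.6 = 1007.6 MPa
τ_max = K·τ₀ = 1.1772 × 1007.6 = 1186.1 MPa

1190 MPa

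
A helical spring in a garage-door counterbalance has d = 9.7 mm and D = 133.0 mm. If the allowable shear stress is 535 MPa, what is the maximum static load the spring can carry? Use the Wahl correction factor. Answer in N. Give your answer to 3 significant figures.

C = D/d = 133.0/9.7 = 13.7113
K_W = (4C−1)/(4C−4) + 0.615/C = 53.845/50.845 + 0.0449 = 1.1039
τ_max = K·8FD/(πd³) → F_max = τ_allow·πd³/(8DK)
F_max = 535·π·9.7³/(8·133.0·1.1039) = 1.534e+06/1174.5 = 1306.1 N

1310 N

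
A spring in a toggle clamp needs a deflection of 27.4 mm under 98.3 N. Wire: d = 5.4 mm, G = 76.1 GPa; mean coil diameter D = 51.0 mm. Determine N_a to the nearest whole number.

17

Required rate k = F/δ = 98.3/27.4 = 3.5876 N/mm
N_a = Gd⁴/(8D³k) = (76.1×10³ × 5.4⁴)/(8 × 51.0³ × 3.5876)
    = 6.47083e+07 / 3.80718e+06 = 17 → 17 coils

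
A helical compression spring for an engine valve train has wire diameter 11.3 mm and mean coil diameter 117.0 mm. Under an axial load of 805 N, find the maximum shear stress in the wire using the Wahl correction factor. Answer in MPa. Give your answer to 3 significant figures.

Spring index C = D/d = 117.0/11.3 = 10.3540
K_W = (4C−1)/(4C−4) + 0.615/C = 40.416/37.416 + 0.0594 = 1.1396
τ₀ = 8FD/(πd³) = 8·805·117.0/(π·11.3³) = 753480/4533 = 166.22 MPa
τ_max = K·τ₀ = 1.1396 × 166.22 = 189.42 MPa

189 MPa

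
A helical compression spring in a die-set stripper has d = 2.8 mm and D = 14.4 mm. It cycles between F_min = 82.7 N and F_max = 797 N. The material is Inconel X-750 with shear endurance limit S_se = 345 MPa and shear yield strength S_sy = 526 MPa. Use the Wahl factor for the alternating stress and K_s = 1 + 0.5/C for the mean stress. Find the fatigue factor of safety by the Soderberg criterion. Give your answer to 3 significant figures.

0.264

C = D/d = 14.4/2.8 = 5.1429; K_W = (4C−1)/(4C−4)+0.615/C = 1.3006; K_s = 1+0.5/C = 1.0972
F_a = (F_max−F_min)/2 = 357.15 N; F_m = (F_max+F_min)/2 = 439.85 N
τ_a = K_W·8F_aD/(πd³) = 1.3006 × 596.59 = 775.94 MPa
τ_m = K_s·8F_mD/(πd³) = 1.0972 × 734.74 = 806.17 MPa
Soderberg: 1/n_f = τ_a/S_se + τ_m/S_sy = 775.94/345 + 806.17/526 = 2.24911 + 1.53265 = 3.7818
n_f = 1/3.7818 = 0.2644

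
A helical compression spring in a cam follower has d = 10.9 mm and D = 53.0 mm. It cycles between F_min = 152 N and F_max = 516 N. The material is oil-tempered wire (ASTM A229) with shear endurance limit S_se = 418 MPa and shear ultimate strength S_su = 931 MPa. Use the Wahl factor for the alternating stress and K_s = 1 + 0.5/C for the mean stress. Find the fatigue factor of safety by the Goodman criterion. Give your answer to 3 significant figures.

C = D/d = 53.0/10.9 = 4.8624; K_W = (4C−1)/(4C−4)+0.615/C = 1.3207; K_s = 1+0.5/C = 1.1028
F_a = (F_max−F_min)/2 = 182 N; F_m = (F_max+F_min)/2 = 334 N
τ_a = K_W·8F_aD/(πd³) = 1.3207 × 18.967 = 25.05 MPa
τ_m = K_s·8F_mD/(πd³) = 1.1028 × 34.808 = 38.388 MPa
Goodman: 1/n_f = τ_a/S_se + τ_m/S_su = 25.05/418 + 38.388/931 = 0.05993 + 0.04123 = 0.10116
n_f = 1/0.10116 = 9.885

9.89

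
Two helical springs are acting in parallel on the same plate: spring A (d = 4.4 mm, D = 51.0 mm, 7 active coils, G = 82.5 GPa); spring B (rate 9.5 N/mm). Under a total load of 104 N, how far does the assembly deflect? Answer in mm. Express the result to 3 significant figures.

7.61 mm

k_A = Gd⁴/(8D³N_a) = (82.5×10³)(4.4⁴)/(8·51.0³·7) = 4.1626 N/mm
Parallel: k_eq = 4.1626 + 9.5 = 13.663 N/mm
δ = F/k_eq = 104/13.663 = 7.612 mm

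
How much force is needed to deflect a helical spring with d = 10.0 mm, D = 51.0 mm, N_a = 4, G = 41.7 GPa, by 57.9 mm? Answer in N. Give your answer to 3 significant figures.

k = Gd⁴/(8D³N_a) = (41.7×10³)(10.0⁴)/(8·51.0³·4) = 98.237 N/mm
F = k·δ = 98.237 × 57.9 = 5687.9 N

5690 N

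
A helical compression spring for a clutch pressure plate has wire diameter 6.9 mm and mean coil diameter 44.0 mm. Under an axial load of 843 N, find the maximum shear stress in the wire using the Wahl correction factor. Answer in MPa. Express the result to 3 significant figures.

355 MPa

Spring index C = D/d = 44.0/6.9 = 6.3768
K_W = (4C−1)/(4C−4) + 0.615/C = 24.507/21.507 + 0.0964 = 1.2359
τ₀ = 8FD/(πd³) = 8·843·44.0/(π·6.9³) = 296736/1032 = 287.52 MPa
τ_max = K·τ₀ = 1.2359 × 287.52 = 355.36 MPa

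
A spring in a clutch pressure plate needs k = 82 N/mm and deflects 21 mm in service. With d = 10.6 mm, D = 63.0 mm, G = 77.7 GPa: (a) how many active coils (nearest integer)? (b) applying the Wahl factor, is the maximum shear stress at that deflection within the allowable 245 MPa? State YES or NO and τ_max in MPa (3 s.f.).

N_a = Gd⁴/(8D³k) = (77.7×10³)(10.6⁴)/(8·63.0³·82) = 5.98 → N_a = 6
Actual rate k = Gd⁴/(8D³·6) = 81.73 N/mm
Working load F = kδ = 81.73·21 = 1716.3 N
C = 63.0/10.6 = 5.9434; K_W = (4C−1)/(4C−4)+0.615/C = 1.2552
τ_max = K_W·8FD/(πd³) = 1.2552·231.19 = 290.18 MPa
τ_max > 245 MPa → exceeds allowable

(a) 6 coils; (b) NO, τ_max = 290 MPa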